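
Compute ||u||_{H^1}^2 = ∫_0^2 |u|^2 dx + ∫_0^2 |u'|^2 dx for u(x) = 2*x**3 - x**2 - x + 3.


||u||_{H^1}^2 = 19216/105

The H^1 norm (squared) on an interval (0, L) is
  ||u||_{H^1}^2 = ∫_0^L u(x)^2 dx + ∫_0^L u'(x)^2 dx.
Compute u'(x) = 6*x**2 - 2*x - 1.
Then u(x)^2 = 4*x**6 - 4*x**5 - 3*x**4 + 14*x**3 - 5*x**2 - 6*x + 9 and u'(x)^2 = 36*x**4 - 24*x**3 - 8*x**2 + 4*x + 1.
Integrate each monomial from 0 to 2 using ∫_0^2 c·x^n dx = c·2^(n+1)/(n+1):
  ∫_0^2 u(x)^2 dx = ∫_0^2 (4*x^6 - 4*x^5 - 3*x^4 + 14*x^3 - 5*x^2 - 6*x + 9) dx. Term by term:
    ∫_0^2 4*x^6 dx = 512/7;  ∫_0^2 -4*x^5 dx = -128/3;  ∫_0^2 -3*x^4 dx = -96/5;
    ∫_0^2 14*x^3 dx = 56;  ∫_0^2 -5*x^2 dx = -40/3;  ∫_0^2 -6*x dx = -12;
    ∫_0^2 9 dx = 18.
  Sum: 512/7 − 128/3 − 96/5 + 56 − 40/3 − 12 + 18 = 2098/35.
  ∫_0^2 u'(x)^2 dx = ∫_0^2 (36*x^4 - 24*x^3 - 8*x^2 + 4*x + 1) dx. Term by term:
    ∫_0^2 36*x^4 dx = 1152/5;  ∫_0^2 -24*x^3 dx = -96;  ∫_0^2 -8*x^2 dx = -64/3;
    ∫_0^2 4*x dx = 8;  ∫_0^2 1 dx = 2.
  Sum: 1152/5 − 96 − 64/3 + 8 + 2 = 1846/15.
Adding: ||u||_{H^1}^2 = 2098/35 + 1846/15 = 19216/105.


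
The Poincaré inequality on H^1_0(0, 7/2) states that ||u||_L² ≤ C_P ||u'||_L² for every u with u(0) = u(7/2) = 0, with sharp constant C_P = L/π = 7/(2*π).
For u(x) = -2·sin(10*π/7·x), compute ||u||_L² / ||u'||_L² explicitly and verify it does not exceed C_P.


||u||_L² / ||u'||_L² = 7/(10*π) < C_P = 7/(2*π).

u(x) = -2·sin(10*π/7·x), so u'(x) = -20*π*cos(10*π*x/7)/7.
Writing u(x) = A·sin(kπx/L) with A = -2 and k = 5, use ∫_0^L sin²(kπx/L) dx = L/2 and ∫_0^L cos²(kπx/L) dx = L/2.
u² = 4·sin²(10*π/7·x) and (u')² = 400*π^2/49·cos²(10*π/7·x), and each of sin², cos² integrates to L/2 = 7/4 over (0, 7/2).
∫_0^7/2 u² dx = 7, so ||u||_L² = sqrt(7).
∫_0^7/2 (u')² dx = 100*π^2/7, so ||u'||_L² = 10*sqrt(7)*π/7.
Ratio ||u||_L² / ||u'||_L² = 7/(10*π).
Sharp Poincaré constant on H^1_0(0, 7/2) is C_P = L/π = 7/(2*π), achieved by sin(2*π/7·x).
This is the k = 5 harmonic; the ratio L/(kπ) is strictly less than C_P = L/π, consistent with the sharp inequality ||u||_L² ≤ C_P ||u'||_L².


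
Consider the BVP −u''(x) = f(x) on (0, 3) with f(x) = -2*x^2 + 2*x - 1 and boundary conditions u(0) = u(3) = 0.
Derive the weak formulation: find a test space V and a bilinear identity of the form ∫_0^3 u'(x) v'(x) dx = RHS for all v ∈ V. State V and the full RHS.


V = H^1_0(0, 3) (so v(0) = v(3) = 0); weak form: ∫_0^3 u'v' dx = ∫_0^3 (-2*x^2 + 2*x - 1) v dx for all v ∈ V.

Multiply both sides by a test function v and integrate from 0 to 3:
  ∫_0^3 −u''(x) v(x) dx = ∫_0^3 f(x) v(x) dx.
Integrate the LHS by parts once:
  ∫_0^3 −u'' v dx = −[u'(x) v(x)]_0^3 + ∫_0^3 u'(x) v'(x) dx.
Thus ∫_0^3 u'(x) v'(x) dx = ∫_0^3 f(x) v(x) dx + [u'(x) v(x)]_0^3.
Choose V so that boundary terms are either known or forced to vanish.
u is Dirichlet: u(0) = u(3) = 0. Let V = H^1_0(0, 3); then v(0) = v(3) = 0, and [u' v]_0^3 = 0.
Weak formulation: find u (satisfying any essential BC) such that ∫_0^3 u'(x) v'(x) dx = ∫_0^3 f v dx for all v ∈ V.
Substituting f(x) = -2*x^2 + 2*x - 1, the right-hand side is ∫_0^3 (-2*x^2 + 2*x - 1) v dx.


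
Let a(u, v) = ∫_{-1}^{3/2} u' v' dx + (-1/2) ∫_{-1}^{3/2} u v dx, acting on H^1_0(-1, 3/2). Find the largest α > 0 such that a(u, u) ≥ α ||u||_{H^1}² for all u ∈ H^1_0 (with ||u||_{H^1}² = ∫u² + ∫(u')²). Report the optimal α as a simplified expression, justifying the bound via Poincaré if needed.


α = (-25 + 8*π^2)/(2*(25 + 4*π^2))

Coercivity of a(·,·) on H^1_0(-1, 3/2) means a(u, u) ≥ α ||u||_{H^1}² for every u ∈ H^1_0.
The interval has length L = 5/2, and Poincaré/coercivity depend only on L. Here a(u, u) = ∫(u')² + (-1/2)·∫u².
Here c = -1/2 < 0 with |c| < (π/L)² = 4*π^2/25, so coercivity still holds. The condition a(u,u) ≥ α||u||_{H^1}² reads (1−α)∫(u')² ≥ (α−c)∫u². Any admissible α is ≤ 1 (rapidly oscillating u have ∫u²/∫(u')² → 0), and α = 1 would force 0 ≥ (1−c)∫u², impossible since c < 1; so 1−α > 0. By the sharp Poincaré inequality on H^1_0 of an interval of length L, ∫(u')² ≥ (π/L)²∫u² with equality for the first sine mode sin(π(x−x₀)/L) (x₀ the left endpoint), so the inequality holds for all u iff (1−α)(π/L)² ≥ α − c, i.e. α ≤ ((π/L)² + c)/((π/L)² + 1) = (1 + c(L/π)²)/(1 + (L/π)²). (Direct route, valid since c ≤ 0: Poincaré gives c∫u² ≥ c(L/π)²∫(u')², so a(u,u) ≥ (1 + c(L/π)²)∫(u')², while ||u||_{H^1}² ≤ (1 + (L/π)²)∫(u')²; dividing yields the same α.) With (π/L)² = 4*π^2/25 and c = -1/2, the largest admissible constant is α = ((π/L)² + c)/((π/L)² + 1).
Simplifying, α = (-25 + 8*π^2)/(2*(25 + 4*π^2)).


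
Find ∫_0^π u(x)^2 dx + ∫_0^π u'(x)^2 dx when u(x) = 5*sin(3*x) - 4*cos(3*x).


||u||_{H^1(0,π)}^2 = 205*π

u'(x) = 12*sin(3*x) + 15*cos(3*x).
Expand u² and (u')² and integrate term by term on (0, π), using: for integers n ≥ 1, ∫_0^π sin²(nx) dx = ∫_0^π cos²(nx) dx = π/2; for n ≠ n', ∫_0^π sin(nx)sin(n'x) dx = ∫_0^π cos(nx)cos(n'x) dx = 0; and by product-to-sum, ∫_0^π sin(nx)cos(n'x) dx = ½∫_0^π [sin((n+n')x) + sin((n−n')x)] dx, which is 0 when n+n' is even and 2n/(n²−n'²) when n+n' is odd (it need not vanish on (0, π)).
  u² squared terms: (-4)²·∫cos(3x)² dx = 16·π/2 = 8*π;  (5)²·∫sin(3x)² dx = 25·π/2 = 25*π/2.
  u² cross terms: 2·(-4)·(5)·∫cos(3x)·sin(3x) dx = -40·(0) = 0.
  So ∫_0^π u² dx = 8*π + 25*π/2 + 0 = 41*π/2.
  (u')² squared terms: (12)²·∫sin(3x)² dx = 144·π/2 = 72*π;  (15)²·∫cos(3x)² dx = 225·π/2 = 225*π/2.
  (u')² cross terms: 2·(12)·(15)·∫sin(3x)·cos(3x) dx = 360·(0) = 0.
  So ∫_0^π (u')² dx = 72*π + 225*π/2 + 0 = 369*π/2.
||u||_{H^1}^2 = (41*π/2) + (369*π/2) = 205*π.


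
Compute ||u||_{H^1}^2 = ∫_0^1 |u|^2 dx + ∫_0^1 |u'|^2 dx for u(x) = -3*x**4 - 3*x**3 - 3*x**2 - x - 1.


||u||_{H^1}^2 = 76529/420

The H^1 norm (squared) on an interval (0, L) is
  ||u||_{H^1}^2 = ∫_0^L u(x)^2 dx + ∫_0^L u'(x)^2 dx.
Compute u'(x) = -12*x**3 - 9*x**2 - 6*x - 1.
Then u(x)^2 = 9*x**8 + 18*x**7 + 27*x**6 + 24*x**5 + 21*x**4 + 12*x**3 + 7*x**2 + 2*x + 1 and u'(x)^2 = 144*x**6 + 216*x**5 + 225*x**4 + 132*x**3 + 54*x**2 + 12*x + 1.
Integrate each monomial from 0 to 1 using ∫_0^1 c·x^n dx = c·1^(n+1)/(n+1):
  ∫_0^1 u(x)^2 dx = ∫_0^1 (9*x^8 + 18*x^7 + 27*x^6 + 24*x^5 + 21*x^4 + 12*x^3 + 7*x^2 + 2*x + 1) dx. Term by term:
    ∫_0^1 9*x^8 dx = 1;  ∫_0^1 18*x^7 dx = 9/4;  ∫_0^1 27*x^6 dx = 27/7;
    ∫_0^1 24*x^5 dx = 4;  ∫_0^1 21*x^4 dx = 21/5;  ∫_0^1 12*x^3 dx = 3;
    ∫_0^1 7*x^2 dx = 7/3;  ∫_0^1 2*x dx = 1;  ∫_0^1 1 dx = 1.
  Sum: 1 + 9/4 + 27/7 + 4 + 21/5 + 3 + 7/3 + 1 + 1 = 9509/420.
  ∫_0^1 u'(x)^2 dx = ∫_0^1 (144*x^6 + 216*x^5 + 225*x^4 + 132*x^3 + 54*x^2 + 12*x + 1) dx. Term by term:
    ∫_0^1 144*x^6 dx = 144/7;  ∫_0^1 216*x^5 dx = 36;  ∫_0^1 225*x^4 dx = 45;
    ∫_0^1 132*x^3 dx = 33;  ∫_0^1 54*x^2 dx = 18;  ∫_0^1 12*x dx = 6;
    ∫_0^1 1 dx = 1.
  Sum: 144/7 + 36 + 45 + 33 + 18 + 6 + 1 = 1117/7.
Adding: ||u||_{H^1}^2 = 9509/420 + 1117/7 = 76529/420.


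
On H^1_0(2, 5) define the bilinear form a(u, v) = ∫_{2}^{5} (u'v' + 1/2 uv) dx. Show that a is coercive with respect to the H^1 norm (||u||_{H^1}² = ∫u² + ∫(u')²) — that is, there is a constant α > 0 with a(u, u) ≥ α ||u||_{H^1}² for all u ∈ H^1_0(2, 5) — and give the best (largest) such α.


α = (9/2 + π^2)/(9 + π^2)

Coercivity of a(·,·) on H^1_0(2, 5) means a(u, u) ≥ α ||u||_{H^1}² for every u ∈ H^1_0.
The interval has length L = 3, and Poincaré/coercivity depend only on L. Here a(u, u) = ∫(u')² + (1/2)·∫u².
Here 0 < c = 1/2 < 1. The condition a(u,u) ≥ α||u||_{H^1}² reads (1−α)∫(u')² ≥ (α−c)∫u². Any admissible α is ≤ 1 (rapidly oscillating u have ∫u²/∫(u')² → 0), and α = 1 would force 0 ≥ (1−c)∫u², impossible since c < 1; so 1−α > 0. By the sharp Poincaré inequality on H^1_0 of an interval of length L, ∫(u')² ≥ (π/L)²∫u² with equality for the first sine mode sin(π(x−x₀)/L) (x₀ the left endpoint), so the inequality holds for all u iff (1−α)(π/L)² ≥ α − c, i.e. α ≤ ((π/L)² + c)/((π/L)² + 1) = (1 + c(L/π)²)/(1 + (L/π)²). With (π/L)² = π^2/9 and c = 1/2, the largest admissible constant is α = ((π/L)² + c)/((π/L)² + 1).
Simplifying, α = (9/2 + π^2)/(9 + π^2).


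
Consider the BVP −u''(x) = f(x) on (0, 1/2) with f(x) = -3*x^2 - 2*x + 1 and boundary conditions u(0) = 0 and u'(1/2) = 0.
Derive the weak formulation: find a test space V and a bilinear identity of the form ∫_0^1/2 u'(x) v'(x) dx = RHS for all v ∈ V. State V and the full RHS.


V = {v ∈ H^1(0, 1/2) : v(0) = 0} (test functions vanish at x = 0 where u is specified); weak form: ∫_0^1/2 u'v' dx = ∫_0^1/2 (-3*x^2 - 2*x + 1) v dx for all v ∈ V.

Multiply both sides by a test function v and integrate from 0 to 1/2:
  ∫_0^1/2 −u''(x) v(x) dx = ∫_0^1/2 f(x) v(x) dx.
Integrate the LHS by parts once:
  ∫_0^1/2 −u'' v dx = −[u'(x) v(x)]_0^1/2 + ∫_0^1/2 u'(x) v'(x) dx.
Thus ∫_0^1/2 u'(x) v'(x) dx = ∫_0^1/2 f(x) v(x) dx + [u'(x) v(x)]_0^1/2.
Choose V so that boundary terms are either known or forced to vanish.
Mixed BC: u(0) = 0 (Dirichlet) and u'(1/2) = 0 (Neumann). Define V = {v ∈ H^1(0, 1/2) : v(0) = 0}. Then [u' v]_0^1/2 = u'(1/2)·v(1/2) − u'(0)·0 = 0.
Weak formulation: find u (satisfying any essential BC) such that ∫_0^1/2 u'(x) v'(x) dx = ∫_0^1/2 f v dx for all v ∈ V (Dirichlet at 0 absorbed into V; the Neumann datum at x = 1/2 is zero, so no boundary term remains).
Substituting f(x) = -3*x^2 - 2*x + 1, the right-hand side is ∫_0^1/2 (-3*x^2 - 2*x + 1) v dx.


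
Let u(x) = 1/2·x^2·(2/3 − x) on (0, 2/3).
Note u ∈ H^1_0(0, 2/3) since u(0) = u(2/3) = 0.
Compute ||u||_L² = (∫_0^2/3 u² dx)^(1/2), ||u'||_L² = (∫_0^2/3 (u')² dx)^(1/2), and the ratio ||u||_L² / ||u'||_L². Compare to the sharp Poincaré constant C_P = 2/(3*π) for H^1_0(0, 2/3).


||u||_L² / ||u'||_L² = sqrt(14)/21 < C_P = 2/(3*π).

u(x) = 1/2·x^2·(2/3 − x), so u'(x) = x*(4 - 9*x)/6.
u(x) = 1/2·x^2·(2/3 − x) vanishes at x = 0 and x = 2/3, so u ∈ H^1_0(0, 2/3). Differentiate via the product rule and integrate the resulting polynomials term by term.
  ∫_0^2/3 u² dx = ∫_0^2/3 (x^6/4 - x^5/3 + x^4/9) dx. Term by term:
    ∫_0^2/3 x^6/4 dx = 32/15309;  ∫_0^2/3 -x^5/3 dx = -32/6561;  ∫_0^2/3 x^4/9 dx = 32/10935.
  Sum: 32/15309 − 32/6561 + 32/10935 = 32/229635.
  ∫_0^2/3 (u')² dx = ∫_0^2/3 (9*x^4/4 - 2*x^3 + 4*x^2/9) dx. Term by term:
    ∫_0^2/3 9*x^4/4 dx = 8/135;  ∫_0^2/3 -2*x^3 dx = -8/81;  ∫_0^2/3 4*x^2/9 dx = 32/729.
  Sum: 8/135 − 8/81 + 32/729 = 16/3645.
∫_0^2/3 u² dx = 32/229635, so ||u||_L² = 4*sqrt(70)/2835.
∫_0^2/3 (u')² dx = 16/3645, so ||u'||_L² = 4*sqrt(5)/135.
Ratio ||u||_L² / ||u'||_L² = sqrt(14)/21.
Sharp Poincaré constant on H^1_0(0, 2/3) is C_P = L/π = 2/(3*π), achieved by sin(3*π/2·x).
A polynomial bump cannot attain the sharp Poincaré constant (only the first sine eigenfunction does), so the ratio is strictly less than C_P, consistent with ||u||_L² ≤ C_P ||u'||_L².


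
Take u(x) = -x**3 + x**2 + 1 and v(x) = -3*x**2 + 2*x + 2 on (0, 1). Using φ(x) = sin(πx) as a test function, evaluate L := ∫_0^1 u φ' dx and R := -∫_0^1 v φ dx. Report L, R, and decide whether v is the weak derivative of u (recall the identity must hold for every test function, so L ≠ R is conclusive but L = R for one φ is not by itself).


LHS = (-12 + π^2)/π^3, RHS = -3/π - 12/π^3. No, v is not the weak derivative of u.

u(x) = -x**3 + x**2 + 1, classical derivative u'(x) = -3*x**2 + 2*x.
φ(x) = sin(πx), so φ'(x) = π*cos(π*x).
Note φ(0) = φ(1) = 0, so the boundary term u·φ vanishes.
LHS = ∫_0^1 u(x) φ'(x) dx = ∫_0^1 (-π*x^3*cos(π*x) + π*x^2*cos(π*x) + π*cos(π*x)) dx. Term by term:
  ∫_0^1 π*cos(π*x) dx = 0;  ∫_0^1 π*x^2*cos(π*x) dx = -2/π;  ∫_0^1 -π*x^3*cos(π*x) dx = -12/π^3 + 3/π.
Sum: 0 − 2/π + -12/π^3 + 3/π = (-12 + π^2)/π^3.
So LHS = (-12 + π^2)/π^3.
∫_0^1 v(x) φ(x) dx = ∫_0^1 (-3*x^2*sin(π*x) + 2*x*sin(π*x) + 2*sin(π*x)) dx. Term by term:
  ∫_0^1 2*sin(π*x) dx = 4/π;  ∫_0^1 -3*x^2*sin(π*x) dx = -3/π + 12/π^3;  ∫_0^1 2*x*sin(π*x) dx = 2/π.
Sum: 4/π + -3/π + 12/π^3 + 2/π = 12/π^3 + 3/π.
So RHS = -∫_0^1 v(x) φ(x) dx = -3/π - 12/π^3.
LHS − RHS = 4/π ≠ 0, so the identity fails.
(For a valid weak derivative the identity must hold for EVERY test function, in particular this one. The failure shows v is NOT the weak derivative of u.)
Correct weak derivative would be u'(x) = -3*x**2 + 2*x.


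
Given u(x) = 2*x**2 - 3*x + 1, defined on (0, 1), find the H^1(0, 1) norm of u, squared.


||u||_{H^1}^2 = 37/15

The H^1 norm (squared) on an interval (0, L) is
  ||u||_{H^1}^2 = ∫_0^L u(x)^2 dx + ∫_0^L u'(x)^2 dx.
Compute u'(x) = 4*x - 3.
Then u(x)^2 = 4*x**4 - 12*x**3 + 13*x**2 - 6*x + 1 and u'(x)^2 = 16*x**2 - 24*x + 9.
Integrate each monomial from 0 to 1 using ∫_0^1 c·x^n dx = c·1^(n+1)/(n+1):
  ∫_0^1 u(x)^2 dx = ∫_0^1 (4*x^4 - 12*x^3 + 13*x^2 - 6*x + 1) dx. Term by term:
    ∫_0^1 4*x^4 dx = 4/5;  ∫_0^1 -12*x^3 dx = -3;  ∫_0^1 13*x^2 dx = 13/3;
    ∫_0^1 -6*x dx = -3;  ∫_0^1 1 dx = 1.
  Sum: 4/5 − 3 + 13/3 − 3 + 1 = 2/15.
  ∫_0^1 u'(x)^2 dx = ∫_0^1 (16*x^2 - 24*x + 9) dx. Term by term:
    ∫_0^1 16*x^2 dx = 16/3;  ∫_0^1 -24*x dx = -12;  ∫_0^1 9 dx = 9.
  Sum: 16/3 − 12 + 9 = 7/3.
Adding: ||u||_{H^1}^2 = 2/15 + 7/3 = 37/15.


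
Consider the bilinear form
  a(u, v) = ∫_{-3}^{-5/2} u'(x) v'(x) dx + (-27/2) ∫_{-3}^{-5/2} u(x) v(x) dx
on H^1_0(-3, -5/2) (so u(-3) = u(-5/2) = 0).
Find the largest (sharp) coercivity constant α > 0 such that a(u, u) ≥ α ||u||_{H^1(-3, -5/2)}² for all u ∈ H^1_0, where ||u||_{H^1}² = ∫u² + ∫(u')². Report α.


α = (-27 + 8*π^2)/(2*(1 + 4*π^2))

Coercivity of a(·,·) on H^1_0(-3, -5/2) means a(u, u) ≥ α ||u||_{H^1}² for every u ∈ H^1_0.
The interval has length L = 1/2, and Poincaré/coercivity depend only on L. Here a(u, u) = ∫(u')² + (-27/2)·∫u².
Here c = -27/2 < 0 with |c| < (π/L)² = 4*π^2, so coercivity still holds. The condition a(u,u) ≥ α||u||_{H^1}² reads (1−α)∫(u')² ≥ (α−c)∫u². Any admissible α is ≤ 1 (rapidly oscillating u have ∫u²/∫(u')² → 0), and α = 1 would force 0 ≥ (1−c)∫u², impossible since c < 1; so 1−α > 0. By the sharp Poincaré inequality on H^1_0 of an interval of length L, ∫(u')² ≥ (π/L)²∫u² with equality for the first sine mode sin(π(x−x₀)/L) (x₀ the left endpoint), so the inequality holds for all u iff (1−α)(π/L)² ≥ α − c, i.e. α ≤ ((π/L)² + c)/((π/L)² + 1) = (1 + c(L/π)²)/(1 + (L/π)²). (Direct route, valid since c ≤ 0: Poincaré gives c∫u² ≥ c(L/π)²∫(u')², so a(u,u) ≥ (1 + c(L/π)²)∫(u')², while ||u||_{H^1}² ≤ (1 + (L/π)²)∫(u')²; dividing yields the same α.) With (π/L)² = 4*π^2 and c = -27/2, the largest admissible constant is α = ((π/L)² + c)/((π/L)² + 1).
Simplifying, α = (-27 + 8*π^2)/(2*(1 + 4*π^2)).


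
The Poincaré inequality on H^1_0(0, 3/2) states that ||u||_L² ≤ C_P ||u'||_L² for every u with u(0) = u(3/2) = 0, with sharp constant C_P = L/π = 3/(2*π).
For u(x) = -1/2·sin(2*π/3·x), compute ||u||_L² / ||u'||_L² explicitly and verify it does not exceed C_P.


||u||_L² / ||u'||_L² = 3/(2*π) = C_P.

u(x) = -1/2·sin(2*π/3·x), so u'(x) = -π*cos(2*π*x/3)/3.
Writing u(x) = A·sin(kπx/L) with A = -1/2 and k = 1, use ∫_0^L sin²(kπx/L) dx = L/2 and ∫_0^L cos²(kπx/L) dx = L/2.
u² = 1/4·sin²(2*π/3·x) and (u')² = π^2/9·cos²(2*π/3·x), and each of sin², cos² integrates to L/2 = 3/4 over (0, 3/2).
∫_0^3/2 u² dx = 3/16, so ||u||_L² = sqrt(3)/4.
∫_0^3/2 (u')² dx = π^2/12, so ||u'||_L² = sqrt(3)*π/6.
Ratio ||u||_L² / ||u'||_L² = 3/(2*π).
Sharp Poincaré constant on H^1_0(0, 3/2) is C_P = L/π = 3/(2*π), achieved by sin(2*π/3·x).
This is the k = 1 eigenfunction (up to amplitude), so the ratio equals the sharp Poincaré constant exactly.


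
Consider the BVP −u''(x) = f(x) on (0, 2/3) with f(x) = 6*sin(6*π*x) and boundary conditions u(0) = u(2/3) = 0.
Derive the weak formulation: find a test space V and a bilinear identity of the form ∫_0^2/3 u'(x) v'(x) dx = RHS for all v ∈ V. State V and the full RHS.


V = H^1_0(0, 2/3) (so v(0) = v(2/3) = 0); weak form: ∫_0^2/3 u'v' dx = ∫_0^2/3 (6*sin(6*π*x)) v dx for all v ∈ V.

Multiply both sides by a test function v and integrate from 0 to 2/3:
  ∫_0^2/3 −u''(x) v(x) dx = ∫_0^2/3 f(x) v(x) dx.
Integrate the LHS by parts once:
  ∫_0^2/3 −u'' v dx = −[u'(x) v(x)]_0^2/3 + ∫_0^2/3 u'(x) v'(x) dx.
Thus ∫_0^2/3 u'(x) v'(x) dx = ∫_0^2/3 f(x) v(x) dx + [u'(x) v(x)]_0^2/3.
Choose V so that boundary terms are either known or forced to vanish.
u is Dirichlet: u(0) = u(2/3) = 0. Let V = H^1_0(0, 2/3); then v(0) = v(2/3) = 0, and [u' v]_0^2/3 = 0.
Weak formulation: find u (satisfying any essential BC) such that ∫_0^2/3 u'(x) v'(x) dx = ∫_0^2/3 f v dx for all v ∈ V.
Substituting f(x) = 6*sin(6*π*x), the right-hand side is ∫_0^2/3 (6*sin(6*π*x)) v dx.


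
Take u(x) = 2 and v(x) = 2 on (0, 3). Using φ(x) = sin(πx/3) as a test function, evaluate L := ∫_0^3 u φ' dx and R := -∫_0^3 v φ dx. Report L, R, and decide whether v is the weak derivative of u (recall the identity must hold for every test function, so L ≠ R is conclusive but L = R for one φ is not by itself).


LHS = 0, RHS = -12/π. No, v is not the weak derivative of u.

u(x) = 2, classical derivative u'(x) = 0.
φ(x) = sin(πx/3), so φ'(x) = π*cos(π*x/3)/3.
Note φ(0) = φ(3) = 0, so the boundary term u·φ vanishes.
LHS = ∫_0^3 u(x) φ'(x) dx = ∫_0^3 (2*π*cos(π*x/3)/3) dx. Term by term:
  ∫_0^3 2*π*cos(π*x/3)/3 dx = 0.
So LHS = 0.
∫_0^3 v(x) φ(x) dx = ∫_0^3 (2*sin(π*x/3)) dx. Term by term:
  ∫_0^3 2*sin(π*x/3) dx = 12/π.
So RHS = -∫_0^3 v(x) φ(x) dx = -12/π.
LHS − RHS = 12/π ≠ 0, so the identity fails.
(For a valid weak derivative the identity must hold for EVERY test function, in particular this one. The failure shows v is NOT the weak derivative of u.)
Correct weak derivative would be u'(x) = 0.


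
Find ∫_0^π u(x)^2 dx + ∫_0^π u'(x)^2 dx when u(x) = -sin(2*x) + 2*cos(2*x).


||u||_{H^1(0,π)}^2 = 25*π/2

u'(x) = -4*sin(2*x) - 2*cos(2*x).
Expand u² and (u')² and integrate term by term on (0, π), using: for integers n ≥ 1, ∫_0^π sin²(nx) dx = ∫_0^π cos²(nx) dx = π/2; for n ≠ n', ∫_0^π sin(nx)sin(n'x) dx = ∫_0^π cos(nx)cos(n'x) dx = 0; and by product-to-sum, ∫_0^π sin(nx)cos(n'x) dx = ½∫_0^π [sin((n+n')x) + sin((n−n')x)] dx, which is 0 when n+n' is even and 2n/(n²−n'²) when n+n' is odd (it need not vanish on (0, π)).
  u² squared terms: (-1)²·∫sin(2x)² dx = 1·π/2 = π/2;  (2)²·∫cos(2x)² dx = 4·π/2 = 2*π.
  u² cross terms: 2·(-1)·(2)·∫sin(2x)·cos(2x) dx = -4·(0) = 0.
  So ∫_0^π u² dx = π/2 + 2*π + 0 = 5*π/2.
  (u')² squared terms: (-4)²·∫sin(2x)² dx = 16·π/2 = 8*π;  (-2)²·∫cos(2x)² dx = 4·π/2 = 2*π.
  (u')² cross terms: 2·(-4)·(-2)·∫sin(2x)·cos(2x) dx = 16·(0) = 0.
  So ∫_0^π (u')² dx = 8*π + 2*π + 0 = 10*π.
||u||_{H^1}^2 = (5*π/2) + (10*π) = 25*π/2.


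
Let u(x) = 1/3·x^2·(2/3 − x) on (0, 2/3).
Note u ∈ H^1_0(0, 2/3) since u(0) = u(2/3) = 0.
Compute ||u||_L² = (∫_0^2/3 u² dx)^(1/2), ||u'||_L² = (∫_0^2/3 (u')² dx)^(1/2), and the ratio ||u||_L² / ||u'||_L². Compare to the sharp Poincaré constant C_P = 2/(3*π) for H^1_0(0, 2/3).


||u||_L² / ||u'||_L² = sqrt(14)/21 < C_P = 2/(3*π).

u(x) = 1/3·x^2·(2/3 − x), so u'(x) = x*(4 - 9*x)/9.
u(x) = 1/3·x^2·(2/3 − x) vanishes at x = 0 and x = 2/3, so u ∈ H^1_0(0, 2/3). Differentiate via the product rule and integrate the resulting polynomials term by term.
  ∫_0^2/3 u² dx = ∫_0^2/3 (x^6/9 - 4*x^5/27 + 4*x^4/81) dx. Term by term:
    ∫_0^2/3 x^6/9 dx = 128/137781;  ∫_0^2/3 -4*x^5/27 dx = -128/59049;  ∫_0^2/3 4*x^4/81 dx = 128/98415.
  Sum: 128/137781 − 128/59049 + 128/98415 = 128/2066715.
  ∫_0^2/3 (u')² dx = ∫_0^2/3 (x^4 - 8*x^3/9 + 16*x^2/81) dx. Term by term:
    ∫_0^2/3 x^4 dx = 32/1215;  ∫_0^2/3 -8*x^3/9 dx = -32/729;  ∫_0^2/3 16*x^2/81 dx = 128/6561.
  Sum: 32/1215 − 32/729 + 128/6561 = 64/32805.
∫_0^2/3 u² dx = 128/2066715, so ||u||_L² = 8*sqrt(70)/8505.
∫_0^2/3 (u')² dx = 64/32805, so ||u'||_L² = 8*sqrt(5)/405.
Ratio ||u||_L² / ||u'||_L² = sqrt(14)/21.
Sharp Poincaré constant on H^1_0(0, 2/3) is C_P = L/π = 2/(3*π), achieved by sin(3*π/2·x).
A polynomial bump cannot attain the sharp Poincaré constant (only the first sine eigenfunction does), so the ratio is strictly less than C_P, consistent with ||u||_L² ≤ C_P ||u'||_L².


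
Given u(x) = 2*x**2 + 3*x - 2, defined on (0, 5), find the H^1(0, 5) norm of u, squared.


||u||_{H^1}^2 = 15895/3

The H^1 norm (squared) on an interval (0, L) is
  ||u||_{H^1}^2 = ∫_0^L u(x)^2 dx + ∫_0^L u'(x)^2 dx.
Compute u'(x) = 4*x + 3.
Then u(x)^2 = 4*x**4 + 12*x**3 + x**2 - 12*x + 4 and u'(x)^2 = 16*x**2 + 24*x + 9.
Integrate each monomial from 0 to 5 using ∫_0^5 c·x^n dx = c·5^(n+1)/(n+1):
  ∫_0^5 u(x)^2 dx = ∫_0^5 (4*x^4 + 12*x^3 + x^2 - 12*x + 4) dx. Term by term:
    ∫_0^5 4*x^4 dx = 2500;  ∫_0^5 12*x^3 dx = 1875;  ∫_0^5 x^2 dx = 125/3;
    ∫_0^5 -12*x dx = -150;  ∫_0^5 4 dx = 20.
  Sum: 2500 + 1875 + 125/3 − 150 + 20 = 12860/3.
  ∫_0^5 u'(x)^2 dx = ∫_0^5 (16*x^2 + 24*x + 9) dx. Term by term:
    ∫_0^5 16*x^2 dx = 2000/3;  ∫_0^5 24*x dx = 300;  ∫_0^5 9 dx = 45.
  Sum: 2000/3 + 300 + 45 = 3035/3.
Adding: ||u||_{H^1}^2 = 12860/3 + 3035/3 = 15895/3.


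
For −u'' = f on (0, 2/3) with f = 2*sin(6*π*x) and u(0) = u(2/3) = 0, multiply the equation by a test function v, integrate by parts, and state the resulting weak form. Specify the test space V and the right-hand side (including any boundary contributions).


V = H^1_0(0, 2/3) (so v(0) = v(2/3) = 0); weak form: ∫_0^2/3 u'v' dx = ∫_0^2/3 (2*sin(6*π*x)) v dx for all v ∈ V.

Multiply both sides by a test function v and integrate from 0 to 2/3:
  ∫_0^2/3 −u''(x) v(x) dx = ∫_0^2/3 f(x) v(x) dx.
Integrate the LHS by parts once:
  ∫_0^2/3 −u'' v dx = −[u'(x) v(x)]_0^2/3 + ∫_0^2/3 u'(x) v'(x) dx.
Thus ∫_0^2/3 u'(x) v'(x) dx = ∫_0^2/3 f(x) v(x) dx + [u'(x) v(x)]_0^2/3.
Choose V so that boundary terms are either known or forced to vanish.
u is Dirichlet: u(0) = u(2/3) = 0. Let V = H^1_0(0, 2/3); then v(0) = v(2/3) = 0, and [u' v]_0^2/3 = 0.
Weak formulation: find u (satisfying any essential BC) such that ∫_0^2/3 u'(x) v'(x) dx = ∫_0^2/3 f v dx for all v ∈ V.
Substituting f(x) = 2*sin(6*π*x), the right-hand side is ∫_0^2/3 (2*sin(6*π*x)) v dx.


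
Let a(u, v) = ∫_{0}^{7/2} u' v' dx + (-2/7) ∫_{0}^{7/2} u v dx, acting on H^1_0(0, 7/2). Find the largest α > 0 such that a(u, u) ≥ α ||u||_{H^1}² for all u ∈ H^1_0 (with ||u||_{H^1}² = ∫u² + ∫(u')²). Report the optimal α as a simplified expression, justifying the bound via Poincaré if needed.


α = 2*(-7 + 2*π^2)/(4*π^2 + 49)

Coercivity of a(·,·) on H^1_0(0, 7/2) means a(u, u) ≥ α ||u||_{H^1}² for every u ∈ H^1_0.
The interval has length L = 7/2, and Poincaré/coercivity depend only on L. Here a(u, u) = ∫(u')² + (-2/7)·∫u².
Here c = -2/7 < 0 with |c| < (π/L)² = 4*π^2/49, so coercivity still holds. The condition a(u,u) ≥ α||u||_{H^1}² reads (1−α)∫(u')² ≥ (α−c)∫u². Any admissible α is ≤ 1 (rapidly oscillating u have ∫u²/∫(u')² → 0), and α = 1 would force 0 ≥ (1−c)∫u², impossible since c < 1; so 1−α > 0. By the sharp Poincaré inequality on H^1_0 of an interval of length L, ∫(u')² ≥ (π/L)²∫u² with equality for the first sine mode sin(π(x−x₀)/L) (x₀ the left endpoint), so the inequality holds for all u iff (1−α)(π/L)² ≥ α − c, i.e. α ≤ ((π/L)² + c)/((π/L)² + 1) = (1 + c(L/π)²)/(1 + (L/π)²). (Direct route, valid since c ≤ 0: Poincaré gives c∫u² ≥ c(L/π)²∫(u')², so a(u,u) ≥ (1 + c(L/π)²)∫(u')², while ||u||_{H^1}² ≤ (1 + (L/π)²)∫(u')²; dividing yields the same α.) With (π/L)² = 4*π^2/49 and c = -2/7, the largest admissible constant is α = ((π/L)² + c)/((π/L)² + 1).
Simplifying, α = 2*(-7 + 2*π^2)/(4*π^2 + 49).


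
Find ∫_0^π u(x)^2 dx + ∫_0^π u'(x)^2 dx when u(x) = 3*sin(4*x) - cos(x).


||u||_{H^1(0,π)}^2 = -32/5 + 155*π/2

u'(x) = sin(x) + 12*cos(4*x).
Expand u² and (u')² and integrate term by term on (0, π), using: for integers n ≥ 1, ∫_0^π sin²(nx) dx = ∫_0^π cos²(nx) dx = π/2; for n ≠ n', ∫_0^π sin(nx)sin(n'x) dx = ∫_0^π cos(nx)cos(n'x) dx = 0; and by product-to-sum, ∫_0^π sin(nx)cos(n'x) dx = ½∫_0^π [sin((n+n')x) + sin((n−n')x)] dx, which is 0 when n+n' is even and 2n/(n²−n'²) when n+n' is odd (it need not vanish on (0, π)).
  u² squared terms: (-1)²·∫cos(x)² dx = 1·π/2 = π/2;  (3)²·∫sin(4x)² dx = 9·π/2 = 9*π/2.
  u² cross terms: 2·(-1)·(3)·∫cos(x)·sin(4x) dx = -6·(8/15) = -16/5.
  So ∫_0^π u² dx = π/2 + 9*π/2 − 16/5 = -16/5 + 5*π.
  (u')² squared terms: (12)²·∫cos(4x)² dx = 144·π/2 = 72*π;  (1)²·∫sin(x)² dx = 1·π/2 = π/2.
  (u')² cross terms: 2·(12)·(1)·∫cos(4x)·sin(x) dx = 24·(-2/15) = -16/5.
  So ∫_0^π (u')² dx = 72*π + π/2 − 16/5 = -16/5 + 145*π/2.
||u||_{H^1}^2 = (-16/5 + 5*π) + (-16/5 + 145*π/2) = -32/5 + 155*π/2.


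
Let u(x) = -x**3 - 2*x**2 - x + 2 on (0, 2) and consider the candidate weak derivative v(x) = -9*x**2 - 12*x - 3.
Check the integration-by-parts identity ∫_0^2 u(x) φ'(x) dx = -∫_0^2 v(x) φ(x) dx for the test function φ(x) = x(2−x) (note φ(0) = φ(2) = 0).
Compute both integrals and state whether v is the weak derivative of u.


LHS = 172/15, RHS = 172/5. No, v is not the weak derivative of u.

u(x) = -x**3 - 2*x**2 - x + 2, classical derivative u'(x) = -3*x**2 - 4*x - 1.
φ(x) = x(2−x), so φ'(x) = 2 - 2*x.
Note φ(0) = φ(2) = 0, so the boundary term u·φ vanishes.
LHS = ∫_0^2 u(x) φ'(x) dx = ∫_0^2 (2*x^4 + 2*x^3 - 2*x^2 - 6*x + 4) dx. Term by term:
  ∫_0^2 2*x^4 dx = 64/5;  ∫_0^2 2*x^3 dx = 8;  ∫_0^2 -2*x^2 dx = -16/3;
  ∫_0^2 -6*x dx = -12;  ∫_0^2 4 dx = 8.
Sum: 64/5 + 8 − 16/3 − 12 + 8 = 172/15.
So LHS = 172/15.
∫_0^2 v(x) φ(x) dx = ∫_0^2 (9*x^4 - 6*x^3 - 21*x^2 - 6*x) dx. Term by term:
  ∫_0^2 9*x^4 dx = 288/5;  ∫_0^2 -6*x^3 dx = -24;  ∫_0^2 -21*x^2 dx = -56;
  ∫_0^2 -6*x dx = -12.
Sum: 288/5 − 24 − 56 − 12 = -172/5.
So RHS = -∫_0^2 v(x) φ(x) dx = 172/5.
LHS − RHS = -344/15 ≠ 0, so the identity fails.
(For a valid weak derivative the identity must hold for EVERY test function, in particular this one. The failure shows v is NOT the weak derivative of u.)
Correct weak derivative would be u'(x) = -3*x**2 - 4*x - 1.


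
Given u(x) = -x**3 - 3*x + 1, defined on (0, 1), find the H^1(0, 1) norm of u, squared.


||u||_{H^1}^2 = 261/14

The H^1 norm (squared) on an interval (0, L) is
  ||u||_{H^1}^2 = ∫_0^L u(x)^2 dx + ∫_0^L u'(x)^2 dx.
Compute u'(x) = -3*x**2 - 3.
Then u(x)^2 = x**6 + 6*x**4 - 2*x**3 + 9*x**2 - 6*x + 1 and u'(x)^2 = 9*x**4 + 18*x**2 + 9.
Integrate each monomial from 0 to 1 using ∫_0^1 c·x^n dx = c·1^(n+1)/(n+1):
  ∫_0^1 u(x)^2 dx = ∫_0^1 (x^6 + 6*x^4 - 2*x^3 + 9*x^2 - 6*x + 1) dx. Term by term:
    ∫_0^1 x^6 dx = 1/7;  ∫_0^1 6*x^4 dx = 6/5;  ∫_0^1 -2*x^3 dx = -1/2;
    ∫_0^1 9*x^2 dx = 3;  ∫_0^1 -6*x dx = -3;  ∫_0^1 1 dx = 1.
  Sum: 1/7 + 6/5 − 1/2 + 3 − 3 + 1 = 129/70.
  ∫_0^1 u'(x)^2 dx = ∫_0^1 (9*x^4 + 18*x^2 + 9) dx. Term by term:
    ∫_0^1 9*x^4 dx = 9/5;  ∫_0^1 18*x^2 dx = 6;  ∫_0^1 9 dx = 9.
  Sum: 9/5 + 6 + 9 = 84/5.
Adding: ||u||_{H^1}^2 = 129/70 + 84/5 = 261/14.


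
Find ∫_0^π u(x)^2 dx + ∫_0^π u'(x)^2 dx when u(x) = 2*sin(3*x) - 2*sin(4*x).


||u||_{H^1(0,π)}^2 = 54*π

u'(x) = 6*cos(3*x) - 8*cos(4*x).
Expand u² and (u')² and integrate term by term on (0, π), using: for integers n ≥ 1, ∫_0^π sin²(nx) dx = ∫_0^π cos²(nx) dx = π/2; for n ≠ n', ∫_0^π sin(nx)sin(n'x) dx = ∫_0^π cos(nx)cos(n'x) dx = 0; and by product-to-sum, ∫_0^π sin(nx)cos(n'x) dx = ½∫_0^π [sin((n+n')x) + sin((n−n')x)] dx, which is 0 when n+n' is even and 2n/(n²−n'²) when n+n' is odd (it need not vanish on (0, π)).
  u² squared terms: (-2)²·∫sin(4x)² dx = 4·π/2 = 2*π;  (2)²·∫sin(3x)² dx = 4·π/2 = 2*π.
  u² cross terms: 2·(-2)·(2)·∫sin(4x)·sin(3x) dx = -8·(0) = 0.
  So ∫_0^π u² dx = 2*π + 2*π + 0 = 4*π.
  (u')² squared terms: (-8)²·∫cos(4x)² dx = 64·π/2 = 32*π;  (6)²·∫cos(3x)² dx = 36·π/2 = 18*π.
  (u')² cross terms: 2·(-8)·(6)·∫cos(4x)·cos(3x) dx = -96·(0) = 0.
  So ∫_0^π (u')² dx = 32*π + 18*π + 0 = 50*π.
||u||_{H^1}^2 = (4*π) + (50*π) = 54*π.


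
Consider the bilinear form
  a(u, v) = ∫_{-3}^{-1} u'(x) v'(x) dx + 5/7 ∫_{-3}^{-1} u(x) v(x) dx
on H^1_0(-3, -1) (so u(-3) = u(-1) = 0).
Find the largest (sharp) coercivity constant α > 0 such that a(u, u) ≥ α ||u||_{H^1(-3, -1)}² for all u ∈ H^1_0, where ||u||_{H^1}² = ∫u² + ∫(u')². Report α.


α = (20/7 + π^2)/(4 + π^2)

Coercivity of a(·,·) on H^1_0(-3, -1) means a(u, u) ≥ α ||u||_{H^1}² for every u ∈ H^1_0.
The interval has length L = 2, and Poincaré/coercivity depend only on L. Here a(u, u) = ∫(u')² + (5/7)·∫u².
Here 0 < c = 5/7 < 1. The condition a(u,u) ≥ α||u||_{H^1}² reads (1−α)∫(u')² ≥ (α−c)∫u². Any admissible α is ≤ 1 (rapidly oscillating u have ∫u²/∫(u')² → 0), and α = 1 would force 0 ≥ (1−c)∫u², impossible since c < 1; so 1−α > 0. By the sharp Poincaré inequality on H^1_0 of an interval of length L, ∫(u')² ≥ (π/L)²∫u² with equality for the first sine mode sin(π(x−x₀)/L) (x₀ the left endpoint), so the inequality holds for all u iff (1−α)(π/L)² ≥ α − c, i.e. α ≤ ((π/L)² + c)/((π/L)² + 1) = (1 + c(L/π)²)/(1 + (L/π)²). With (π/L)² = π^2/4 and c = 5/7, the largest admissible constant is α = ((π/L)² + c)/((π/L)² + 1).
Simplifying, α = (20/7 + π^2)/(4 + π^2).


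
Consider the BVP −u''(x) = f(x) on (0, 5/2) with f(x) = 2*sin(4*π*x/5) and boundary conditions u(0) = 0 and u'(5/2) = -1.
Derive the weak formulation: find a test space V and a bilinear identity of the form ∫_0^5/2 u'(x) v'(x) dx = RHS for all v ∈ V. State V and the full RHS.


V = {v ∈ H^1(0, 5/2) : v(0) = 0} (test functions vanish at x = 0 where u is specified); weak form: ∫_0^5/2 u'v' dx = ∫_0^5/2 (2*sin(4*π*x/5)) v dx − v(5/2) for all v ∈ V.

Multiply both sides by a test function v and integrate from 0 to 5/2:
  ∫_0^5/2 −u''(x) v(x) dx = ∫_0^5/2 f(x) v(x) dx.
Integrate the LHS by parts once:
  ∫_0^5/2 −u'' v dx = −[u'(x) v(x)]_0^5/2 + ∫_0^5/2 u'(x) v'(x) dx.
Thus ∫_0^5/2 u'(x) v'(x) dx = ∫_0^5/2 f(x) v(x) dx + [u'(x) v(x)]_0^5/2.
Choose V so that boundary terms are either known or forced to vanish.
Mixed BC: u(0) = 0 (Dirichlet) and u'(5/2) = -1 (Neumann). Define V = {v ∈ H^1(0, 5/2) : v(0) = 0}. Then [u' v]_0^5/2 = u'(5/2)·v(5/2) − u'(0)·0 = − v(5/2).
Weak formulation: find u (satisfying any essential BC) such that ∫_0^5/2 u'(x) v'(x) dx = ∫_0^5/2 f v dx − v(5/2) for all v ∈ V (Dirichlet at 0 absorbed into V; Neumann datum at x = 5/2 contributes the boundary term).
Substituting f(x) = 2*sin(4*π*x/5), the right-hand side is ∫_0^5/2 (2*sin(4*π*x/5)) v dx − v(5/2).


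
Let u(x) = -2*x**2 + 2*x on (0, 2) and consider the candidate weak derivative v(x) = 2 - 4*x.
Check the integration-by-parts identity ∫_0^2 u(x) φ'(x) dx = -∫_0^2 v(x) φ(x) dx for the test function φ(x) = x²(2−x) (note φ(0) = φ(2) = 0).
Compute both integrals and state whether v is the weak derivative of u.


LHS = 56/15, RHS = 56/15. Yes, v = u' weakly.

u(x) = -2*x**2 + 2*x, classical derivative u'(x) = 2 - 4*x.
φ(x) = x²(2−x), so φ'(x) = x*(4 - 3*x).
Note φ(0) = φ(2) = 0, so the boundary term u·φ vanishes.
LHS = ∫_0^2 u(x) φ'(x) dx = ∫_0^2 (6*x^4 - 14*x^3 + 8*x^2) dx. Term by term:
  ∫_0^2 6*x^4 dx = 192/5;  ∫_0^2 -14*x^3 dx = -56;  ∫_0^2 8*x^2 dx = 64/3.
Sum: 192/5 − 56 + 64/3 = 56/15.
So LHS = 56/15.
∫_0^2 v(x) φ(x) dx = ∫_0^2 (4*x^4 - 10*x^3 + 4*x^2) dx. Term by term:
  ∫_0^2 4*x^4 dx = 128/5;  ∫_0^2 -10*x^3 dx = -40;  ∫_0^2 4*x^2 dx = 32/3.
Sum: 128/5 − 40 + 32/3 = -56/15.
So RHS = -∫_0^2 v(x) φ(x) dx = 56/15.
LHS = RHS, so the identity holds for this test φ.
Moreover u is smooth here and v(x) = u'(x) = 2 - 4*x pointwise, so the identity holds for every test function. Hence v is the weak derivative of u.


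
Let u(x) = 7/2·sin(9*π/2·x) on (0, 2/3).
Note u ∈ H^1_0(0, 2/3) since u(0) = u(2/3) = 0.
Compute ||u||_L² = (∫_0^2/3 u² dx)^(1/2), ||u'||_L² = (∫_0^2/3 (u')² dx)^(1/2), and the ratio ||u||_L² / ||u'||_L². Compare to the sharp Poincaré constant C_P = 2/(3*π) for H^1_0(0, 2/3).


||u||_L² / ||u'||_L² = 2/(9*π) < C_P = 2/(3*π).

u(x) = 7/2·sin(9*π/2·x), so u'(x) = 63*π*cos(9*π*x/2)/4.
Writing u(x) = A·sin(kπx/L) with A = 7/2 and k = 3, use ∫_0^L sin²(kπx/L) dx = L/2 and ∫_0^L cos²(kπx/L) dx = L/2.
u² = 49/4·sin²(9*π/2·x) and (u')² = 3969*π^2/16·cos²(9*π/2·x), and each of sin², cos² integrates to L/2 = 1/3 over (0, 2/3).
∫_0^2/3 u² dx = 49/12, so ||u||_L² = 7*sqrt(3)/6.
∫_0^2/3 (u')² dx = 1323*π^2/16, so ||u'||_L² = 21*sqrt(3)*π/4.
Ratio ||u||_L² / ||u'||_L² = 2/(9*π).
Sharp Poincaré constant on H^1_0(0, 2/3) is C_P = L/π = 2/(3*π), achieved by sin(3*π/2·x).
This is the k = 3 harmonic; the ratio L/(kπ) is strictly less than C_P = L/π, consistent with the sharp inequality ||u||_L² ≤ C_P ||u'||_L².


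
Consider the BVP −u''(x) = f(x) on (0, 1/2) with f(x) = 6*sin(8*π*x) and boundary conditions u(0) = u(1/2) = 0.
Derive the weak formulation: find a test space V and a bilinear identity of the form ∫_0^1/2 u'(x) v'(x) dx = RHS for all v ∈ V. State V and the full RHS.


V = H^1_0(0, 1/2) (so v(0) = v(1/2) = 0); weak form: ∫_0^1/2 u'v' dx = ∫_0^1/2 (6*sin(8*π*x)) v dx for all v ∈ V.

Multiply both sides by a test function v and integrate from 0 to 1/2:
  ∫_0^1/2 −u''(x) v(x) dx = ∫_0^1/2 f(x) v(x) dx.
Integrate the LHS by parts once:
  ∫_0^1/2 −u'' v dx = −[u'(x) v(x)]_0^1/2 + ∫_0^1/2 u'(x) v'(x) dx.
Thus ∫_0^1/2 u'(x) v'(x) dx = ∫_0^1/2 f(x) v(x) dx + [u'(x) v(x)]_0^1/2.
Choose V so that boundary terms are either known or forced to vanish.
u is Dirichlet: u(0) = u(1/2) = 0. Let V = H^1_0(0, 1/2); then v(0) = v(1/2) = 0, and [u' v]_0^1/2 = 0.
Weak formulation: find u (satisfying any essential BC) such that ∫_0^1/2 u'(x) v'(x) dx = ∫_0^1/2 f v dx for all v ∈ V.
Substituting f(x) = 6*sin(8*π*x), the right-hand side is ∫_0^1/2 (6*sin(8*π*x)) v dx.


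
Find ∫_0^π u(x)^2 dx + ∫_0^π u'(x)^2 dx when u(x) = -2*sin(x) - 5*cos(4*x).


||u||_{H^1(0,π)}^2 = -136/3 + 433*π/2

u'(x) = 20*sin(4*x) - 2*cos(x).
Expand u² and (u')² and integrate term by term on (0, π), using: for integers n ≥ 1, ∫_0^π sin²(nx) dx = ∫_0^π cos²(nx) dx = π/2; for n ≠ n', ∫_0^π sin(nx)sin(n'x) dx = ∫_0^π cos(nx)cos(n'x) dx = 0; and by product-to-sum, ∫_0^π sin(nx)cos(n'x) dx = ½∫_0^π [sin((n+n')x) + sin((n−n')x)] dx, which is 0 when n+n' is even and 2n/(n²−n'²) when n+n' is odd (it need not vanish on (0, π)).
  u² squared terms: (-5)²·∫cos(4x)² dx = 25·π/2 = 25*π/2;  (-2)²·∫sin(x)² dx = 4·π/2 = 2*π.
  u² cross terms: 2·(-5)·(-2)·∫cos(4x)·sin(x) dx = 20·(-2/15) = -8/3.
  So ∫_0^π u² dx = 25*π/2 + 2*π − 8/3 = -8/3 + 29*π/2.
  (u')² squared terms: (-2)²·∫cos(x)² dx = 4·π/2 = 2*π;  (20)²·∫sin(4x)² dx = 400·π/2 = 200*π.
  (u')² cross terms: 2·(-2)·(20)·∫cos(x)·sin(4x) dx = -80·(8/15) = -128/3.
  So ∫_0^π (u')² dx = 2*π + 200*π − 128/3 = -128/3 + 202*π.
||u||_{H^1}^2 = (-8/3 + 29*π/2) + (-128/3 + 202*π) = -136/3 + 433*π/2.


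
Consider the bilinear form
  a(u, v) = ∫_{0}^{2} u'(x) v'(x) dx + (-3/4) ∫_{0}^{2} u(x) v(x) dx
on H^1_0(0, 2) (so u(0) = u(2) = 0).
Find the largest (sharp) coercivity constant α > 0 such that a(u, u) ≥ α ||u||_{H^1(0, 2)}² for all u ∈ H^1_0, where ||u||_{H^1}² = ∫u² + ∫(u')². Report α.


α = (-3 + π^2)/(4 + π^2)

Coercivity of a(·,·) on H^1_0(0, 2) means a(u, u) ≥ α ||u||_{H^1}² for every u ∈ H^1_0.
The interval has length L = 2, and Poincaré/coercivity depend only on L. Here a(u, u) = ∫(u')² + (-3/4)·∫u².
Here c = -3/4 < 0 with |c| < (π/L)² = π^2/4, so coercivity still holds. The condition a(u,u) ≥ α||u||_{H^1}² reads (1−α)∫(u')² ≥ (α−c)∫u². Any admissible α is ≤ 1 (rapidly oscillating u have ∫u²/∫(u')² → 0), and α = 1 would force 0 ≥ (1−c)∫u², impossible since c < 1; so 1−α > 0. By the sharp Poincaré inequality on H^1_0 of an interval of length L, ∫(u')² ≥ (π/L)²∫u² with equality for the first sine mode sin(π(x−x₀)/L) (x₀ the left endpoint), so the inequality holds for all u iff (1−α)(π/L)² ≥ α − c, i.e. α ≤ ((π/L)² + c)/((π/L)² + 1) = (1 + c(L/π)²)/(1 + (L/π)²). (Direct route, valid since c ≤ 0: Poincaré gives c∫u² ≥ c(L/π)²∫(u')², so a(u,u) ≥ (1 + c(L/π)²)∫(u')², while ||u||_{H^1}² ≤ (1 + (L/π)²)∫(u')²; dividing yields the same α.) With (π/L)² = π^2/4 and c = -3/4, the largest admissible constant is α = ((π/L)² + c)/((π/L)² + 1).
Simplifying, α = (-3 + π^2)/(4 + π^2).


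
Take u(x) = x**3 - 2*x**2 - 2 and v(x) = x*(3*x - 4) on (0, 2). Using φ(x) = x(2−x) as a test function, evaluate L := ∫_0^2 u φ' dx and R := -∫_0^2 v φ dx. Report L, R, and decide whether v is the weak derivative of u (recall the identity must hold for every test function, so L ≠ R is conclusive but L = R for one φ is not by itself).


LHS = 8/15, RHS = 8/15. Yes, v = u' weakly.

u(x) = x**3 - 2*x**2 - 2, classical derivative u'(x) = 3*x**2 - 4*x.
φ(x) = x(2−x), so φ'(x) = 2 - 2*x.
Note φ(0) = φ(2) = 0, so the boundary term u·φ vanishes.
LHS = ∫_0^2 u(x) φ'(x) dx = ∫_0^2 (-2*x^4 + 6*x^3 - 4*x^2 + 4*x - 4) dx. Term by term:
  ∫_0^2 -2*x^4 dx = -64/5;  ∫_0^2 6*x^3 dx = 24;  ∫_0^2 -4*x^2 dx = -32/3;
  ∫_0^2 4*x dx = 8;  ∫_0^2 -4 dx = -8.
Sum: -64/5 + 24 − 32/3 + 8 − 8 = 8/15.
So LHS = 8/15.
∫_0^2 v(x) φ(x) dx = ∫_0^2 (-3*x^4 + 10*x^3 - 8*x^2) dx. Term by term:
  ∫_0^2 -3*x^4 dx = -96/5;  ∫_0^2 10*x^3 dx = 40;  ∫_0^2 -8*x^2 dx = -64/3.
Sum: -96/5 + 40 − 64/3 = -8/15.
So RHS = -∫_0^2 v(x) φ(x) dx = 8/15.
LHS = RHS, so the identity holds for this test φ.
Moreover u is smooth here and v(x) = u'(x) = 3*x**2 - 4*x pointwise, so the identity holds for every test function. Hence v is the weak derivative of u.


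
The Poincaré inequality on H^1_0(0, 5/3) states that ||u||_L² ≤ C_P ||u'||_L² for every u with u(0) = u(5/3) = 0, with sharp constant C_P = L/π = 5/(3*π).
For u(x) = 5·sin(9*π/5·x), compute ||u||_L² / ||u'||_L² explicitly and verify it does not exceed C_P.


||u||_L² / ||u'||_L² = 5/(9*π) < C_P = 5/(3*π).

u(x) = 5·sin(9*π/5·x), so u'(x) = 9*π*cos(9*π*x/5).
Writing u(x) = A·sin(kπx/L) with A = 5 and k = 3, use ∫_0^L sin²(kπx/L) dx = L/2 and ∫_0^L cos²(kπx/L) dx = L/2.
u² = 25·sin²(9*π/5·x) and (u')² = 81*π^2·cos²(9*π/5·x), and each of sin², cos² integrates to L/2 = 5/6 over (0, 5/3).
∫_0^5/3 u² dx = 125/6, so ||u||_L² = 5*sqrt(30)/6.
∫_0^5/3 (u')² dx = 135*π^2/2, so ||u'||_L² = 3*sqrt(30)*π/2.
Ratio ||u||_L² / ||u'||_L² = 5/(9*π).
Sharp Poincaré constant on H^1_0(0, 5/3) is C_P = L/π = 5/(3*π), achieved by sin(3*π/5·x).
This is the k = 3 harmonic; the ratio L/(kπ) is strictly less than C_P = L/π, consistent with the sharp inequality ||u||_L² ≤ C_P ||u'||_L².


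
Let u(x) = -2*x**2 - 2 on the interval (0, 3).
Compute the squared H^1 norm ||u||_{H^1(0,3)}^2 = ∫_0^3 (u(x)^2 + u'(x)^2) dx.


||u||_{H^1}^2 = 2112/5

The H^1 norm (squared) on an interval (0, L) is
  ||u||_{H^1}^2 = ∫_0^L u(x)^2 dx + ∫_0^L u'(x)^2 dx.
Compute u'(x) = -4*x.
Then u(x)^2 = 4*x**4 + 8*x**2 + 4 and u'(x)^2 = 16*x**2.
Integrate each monomial from 0 to 3 using ∫_0^3 c·x^n dx = c·3^(n+1)/(n+1):
  ∫_0^3 u(x)^2 dx = ∫_0^3 (4*x^4 + 8*x^2 + 4) dx. Term by term:
    ∫_0^3 4*x^4 dx = 972/5;  ∫_0^3 8*x^2 dx = 72;  ∫_0^3 4 dx = 12.
  Sum: 972/5 + 72 + 12 = 1392/5.
  ∫_0^3 u'(x)^2 dx = ∫_0^3 (16*x^2) dx. Term by term:
    ∫_0^3 16*x^2 dx = 144.
Adding: ||u||_{H^1}^2 = 1392/5 + 144 = 2112/5.
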